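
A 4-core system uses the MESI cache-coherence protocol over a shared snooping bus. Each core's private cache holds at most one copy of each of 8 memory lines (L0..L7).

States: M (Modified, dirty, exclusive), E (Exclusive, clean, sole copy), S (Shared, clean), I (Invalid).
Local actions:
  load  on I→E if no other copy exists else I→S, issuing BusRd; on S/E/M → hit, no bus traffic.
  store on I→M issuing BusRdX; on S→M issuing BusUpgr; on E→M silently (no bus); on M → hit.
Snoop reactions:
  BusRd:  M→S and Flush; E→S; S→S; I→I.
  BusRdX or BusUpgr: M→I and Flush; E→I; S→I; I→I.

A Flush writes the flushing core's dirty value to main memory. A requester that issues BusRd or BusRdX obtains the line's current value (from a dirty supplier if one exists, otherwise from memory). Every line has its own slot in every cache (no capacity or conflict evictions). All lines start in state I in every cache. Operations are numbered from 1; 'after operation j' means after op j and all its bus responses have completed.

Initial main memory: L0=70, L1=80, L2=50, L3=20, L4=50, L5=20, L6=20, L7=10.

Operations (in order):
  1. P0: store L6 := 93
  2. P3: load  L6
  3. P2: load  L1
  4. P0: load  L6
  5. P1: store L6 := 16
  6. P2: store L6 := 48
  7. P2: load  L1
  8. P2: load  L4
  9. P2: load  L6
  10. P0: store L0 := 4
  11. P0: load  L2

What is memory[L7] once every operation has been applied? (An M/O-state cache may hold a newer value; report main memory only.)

  op1 P0: store L6 := 93 → M/I/I/I on L6; bus BusRdX; mem=20
  op2 P3: load  L6 → S/I/I/S on L6; bus BusRd Flush; mem=93
  op3 P2: load  L1 → I/I/E/I on L1; bus BusRd; mem=80
  op4 P0: load  L6 → S/I/I/S on L6; bus (none); mem=93
  op5 P1: store L6 := 16 → I/M/I/I on L6; bus BusRdX; mem=93
  op6 P2: store L6 := 48 → I/I/M/I on L6; bus BusRdX Flush; mem=16
  op7 P2: load  L1 → I/I/E/I on L1; bus (none); mem=80
  op8 P2: load  L4 → I/I/E/I on L4; bus BusRd; mem=50
  op9 P2: load  L6 → I/I/M/I on L6; bus (none); mem=16
  op10 P0: store L0 := 4 → M/I/I/I on L0; bus BusRdX; mem=70
  op11 P0: load  L2 → E/I/I/I on L2; bus BusRd; mem=50

memory[L7] = 10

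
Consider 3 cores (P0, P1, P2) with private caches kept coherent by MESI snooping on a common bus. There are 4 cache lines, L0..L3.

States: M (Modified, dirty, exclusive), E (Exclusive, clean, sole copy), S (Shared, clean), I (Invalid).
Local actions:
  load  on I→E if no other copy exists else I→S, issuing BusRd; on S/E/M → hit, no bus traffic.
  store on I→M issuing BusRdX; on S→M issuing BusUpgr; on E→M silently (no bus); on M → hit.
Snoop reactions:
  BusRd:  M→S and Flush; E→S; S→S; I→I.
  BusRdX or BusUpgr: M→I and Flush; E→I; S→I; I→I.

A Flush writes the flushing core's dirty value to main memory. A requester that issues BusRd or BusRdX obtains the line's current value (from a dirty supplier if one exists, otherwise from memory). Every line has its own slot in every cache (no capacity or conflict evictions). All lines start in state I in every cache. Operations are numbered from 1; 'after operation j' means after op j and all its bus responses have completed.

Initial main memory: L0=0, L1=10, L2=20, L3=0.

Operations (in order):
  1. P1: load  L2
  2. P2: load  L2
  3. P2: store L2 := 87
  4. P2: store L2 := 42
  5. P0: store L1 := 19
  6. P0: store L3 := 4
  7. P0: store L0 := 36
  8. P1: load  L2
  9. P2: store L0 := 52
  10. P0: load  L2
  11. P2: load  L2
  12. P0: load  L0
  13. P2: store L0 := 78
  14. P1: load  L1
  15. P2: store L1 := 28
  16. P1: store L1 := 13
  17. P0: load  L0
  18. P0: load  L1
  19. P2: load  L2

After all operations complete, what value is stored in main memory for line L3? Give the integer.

  op1 P1: load  L2 → I/E/I on L2; bus BusRd; mem=20
  op2 P2: load  L2 → I/S/S on L2; bus BusRd; mem=20
  op3 P2: store L2 := 87 → I/I/M on L2; bus BusUpgr; mem=20
  op4 P2: store L2 := 42 → I/I/M on L2; bus (none); mem=20
  op5 P0: store L1 := 19 → M/I/I on L1; bus BusRdX; mem=10
  op6 P0: store L3 := 4 → M/I/I on L3; bus BusRdX; mem=0
  op7 P0: store L0 := 36 → M/I/I on L0; bus BusRdX; mem=0
  op8 P1: load  L2 → I/S/S on L2; bus BusRd Flush; mem=42
  op9 P2: store L0 := 52 → I/I/M on L0; bus BusRdX Flush; mem=36
  op10 P0: load  L2 → S/S/S on L2; bus BusRd; mem=42
  op11 P2: load  L2 → S/S/S on L2; bus (none); mem=42
  op12 P0: load  L0 → S/I/S on L0; bus BusRd Flush; mem=52
  op13 P2: store L0 := 78 → I/I/M on L0; bus BusUpgr; mem=52
  op14 P1: load  L1 → S/S/I on L1; bus BusRd Flush; mem=19
  op15 P2: store L1 := 28 → I/I/M on L1; bus BusRdX; mem=19
  op16 P1: store L1 := 13 → I/M/I on L1; bus BusRdX Flush; mem=28
  op17 P0: load  L0 → S/I/S on L0; bus BusRd Flush; mem=78
  op18 P0: load  L1 → S/S/I on L1; bus BusRd Flush; mem=13
  op19 P2: load  L2 → S/S/S on L2; bus (none); mem=42

memory[L3] = 0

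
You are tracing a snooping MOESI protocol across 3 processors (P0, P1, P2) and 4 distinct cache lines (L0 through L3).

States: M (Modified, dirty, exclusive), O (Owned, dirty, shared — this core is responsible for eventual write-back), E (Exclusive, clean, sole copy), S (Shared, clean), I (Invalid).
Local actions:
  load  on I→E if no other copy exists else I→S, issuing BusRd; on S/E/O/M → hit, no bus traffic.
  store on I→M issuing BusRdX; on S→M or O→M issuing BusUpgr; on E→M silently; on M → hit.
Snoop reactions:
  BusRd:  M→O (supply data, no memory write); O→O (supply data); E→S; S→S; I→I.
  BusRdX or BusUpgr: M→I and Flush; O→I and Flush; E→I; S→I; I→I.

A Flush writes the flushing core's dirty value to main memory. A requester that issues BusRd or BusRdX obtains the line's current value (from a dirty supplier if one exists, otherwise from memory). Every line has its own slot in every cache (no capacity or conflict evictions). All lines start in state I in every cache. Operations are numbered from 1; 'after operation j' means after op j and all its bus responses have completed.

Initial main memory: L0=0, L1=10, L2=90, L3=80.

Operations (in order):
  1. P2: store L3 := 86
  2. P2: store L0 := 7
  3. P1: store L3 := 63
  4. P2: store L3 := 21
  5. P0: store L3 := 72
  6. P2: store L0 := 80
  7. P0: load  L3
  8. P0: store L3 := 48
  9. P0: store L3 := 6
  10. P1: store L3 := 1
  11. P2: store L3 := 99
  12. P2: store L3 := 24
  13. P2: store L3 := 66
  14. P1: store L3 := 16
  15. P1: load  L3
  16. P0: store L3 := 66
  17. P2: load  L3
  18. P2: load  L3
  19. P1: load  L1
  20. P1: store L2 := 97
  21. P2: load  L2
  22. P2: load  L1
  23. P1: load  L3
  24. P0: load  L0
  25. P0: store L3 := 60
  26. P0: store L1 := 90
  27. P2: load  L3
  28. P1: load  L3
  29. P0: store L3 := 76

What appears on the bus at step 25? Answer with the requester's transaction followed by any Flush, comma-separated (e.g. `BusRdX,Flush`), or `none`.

step 1: P2: store L3 := 86  ⟶  IIM  (L3)  txn=BusRdX  M[L3]=80
step 2: P2: store L0 := 7  ⟶  IIM  (L0)  txn=BusRdX  M[L0]=0
step 3: P1: store L3 := 63  ⟶  IMI  (L3)  txn=BusRdX+Flush  M[L3]=86
step 4: P2: store L3 := 21  ⟶  IIM  (L3)  txn=BusRdX+Flush  M[L3]=63
step 5: P0: store L3 := 72  ⟶  MII  (L3)  txn=BusRdX+Flush  M[L3]=21
step 6: P2: store L0 := 80  ⟶  IIM  (L0)  txn=∅  M[L0]=0
step 7: P0: load  L3  ⟶  MII  (L3)  txn=∅  M[L3]=21
step 8: P0: store L3 := 48  ⟶  MII  (L3)  txn=∅  M[L3]=21
step 9: P0: store L3 := 6  ⟶  MII  (L3)  txn=∅  M[L3]=21
step 10: P1: store L3 := 1  ⟶  IMI  (L3)  txn=BusRdX+Flush  M[L3]=6
step 11: P2: store L3 := 99  ⟶  IIM  (L3)  txn=BusRdX+Flush  M[L3]=1
step 12: P2: store L3 := 24  ⟶  IIM  (L3)  txn=∅  M[L3]=1
step 13: P2: store L3 := 66  ⟶  IIM  (L3)  txn=∅  M[L3]=1
step 14: P1: store L3 := 16  ⟶  IMI  (L3)  txn=BusRdX+Flush  M[L3]=66
step 15: P1: load  L3  ⟶  IMI  (L3)  txn=∅  M[L3]=66
step 16: P0: store L3 := 66  ⟶  MII  (L3)  txn=BusRdX+Flush  M[L3]=16
step 17: P2: load  L3  ⟶  OIS  (L3)  txn=BusRd  M[L3]=16
step 18: P2: load  L3  ⟶  OIS  (L3)  txn=∅  M[L3]=16
step 19: P1: load  L1  ⟶  IEI  (L1)  txn=BusRd  M[L1]=10
step 20: P1: store L2 := 97  ⟶  IMI  (L2)  txn=BusRdX  M[L2]=90
step 21: P2: load  L2  ⟶  IOS  (L2)  txn=BusRd  M[L2]=90
step 22: P2: load  L1  ⟶  ISS  (L1)  txn=BusRd  M[L1]=10
step 23: P1: load  L3  ⟶  OSS  (L3)  txn=BusRd  M[L3]=16
step 24: P0: load  L0  ⟶  SIO  (L0)  txn=BusRd  M[L0]=0
step 25: P0: store L3 := 60  ⟶  MII  (L3)  txn=BusUpgr  M[L3]=16
step 26: P0: store L1 := 90  ⟶  MII  (L1)  txn=BusRdX  M[L1]=10
step 27: P2: load  L3  ⟶  OIS  (L3)  txn=BusRd  M[L3]=16
step 28: P1: load  L3  ⟶  OSS  (L3)  txn=BusRd  M[L3]=16
step 29: P0: store L3 := 76  ⟶  MII  (L3)  txn=BusUpgr  M[L3]=16

bus = BusUpgr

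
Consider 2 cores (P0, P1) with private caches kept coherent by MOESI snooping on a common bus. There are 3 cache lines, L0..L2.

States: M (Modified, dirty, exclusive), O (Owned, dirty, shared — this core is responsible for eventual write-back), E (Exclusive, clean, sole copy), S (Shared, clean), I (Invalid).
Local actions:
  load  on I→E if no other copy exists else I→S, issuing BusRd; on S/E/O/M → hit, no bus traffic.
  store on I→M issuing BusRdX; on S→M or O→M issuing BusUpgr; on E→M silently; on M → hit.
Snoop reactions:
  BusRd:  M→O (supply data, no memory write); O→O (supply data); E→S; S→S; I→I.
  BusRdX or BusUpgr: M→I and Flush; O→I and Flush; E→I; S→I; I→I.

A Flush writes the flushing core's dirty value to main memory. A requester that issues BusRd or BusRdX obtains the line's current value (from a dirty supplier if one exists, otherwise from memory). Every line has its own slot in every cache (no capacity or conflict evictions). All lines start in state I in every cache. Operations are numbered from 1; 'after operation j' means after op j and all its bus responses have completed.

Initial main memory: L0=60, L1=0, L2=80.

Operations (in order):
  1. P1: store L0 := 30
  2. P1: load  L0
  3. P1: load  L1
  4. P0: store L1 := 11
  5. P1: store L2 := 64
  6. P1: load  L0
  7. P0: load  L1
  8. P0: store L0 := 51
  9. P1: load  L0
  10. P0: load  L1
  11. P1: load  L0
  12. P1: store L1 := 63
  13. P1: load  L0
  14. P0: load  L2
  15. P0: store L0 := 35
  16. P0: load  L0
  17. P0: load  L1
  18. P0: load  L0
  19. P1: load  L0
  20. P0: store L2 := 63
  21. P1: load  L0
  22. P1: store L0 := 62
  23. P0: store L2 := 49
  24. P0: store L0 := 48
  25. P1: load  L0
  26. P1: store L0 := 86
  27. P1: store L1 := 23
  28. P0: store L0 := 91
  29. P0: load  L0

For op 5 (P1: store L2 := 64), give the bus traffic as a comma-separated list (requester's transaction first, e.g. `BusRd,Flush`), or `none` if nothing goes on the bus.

[1] P1: store L0 := 30 | P0:I, P1:M(30) | bus: BusRdX
[2] P1: load  L0 | P0:I, P1:M(30) | bus: none
[3] P1: load  L1 | P0:I, P1:E(0) | bus: BusRd
[4] P0: store L1 := 11 | P0:M(11), P1:I | bus: BusRdX
[5] P1: store L2 := 64 | P0:I, P1:M(64) | bus: BusRdX
[6] P1: load  L0 | P0:I, P1:M(30) | bus: none
[7] P0: load  L1 | P0:M(11), P1:I | bus: none
[8] P0: store L0 := 51 | P0:M(51), P1:I | bus: BusRdX,Flush
[9] P1: load  L0 | P0:O(51), P1:S(51) | bus: BusRd
[10] P0: load  L1 | P0:M(11), P1:I | bus: none
[11] P1: load  L0 | P0:O(51), P1:S(51) | bus: none
[12] P1: store L1 := 63 | P0:I, P1:M(63) | bus: BusRdX,Flush
[13] P1: load  L0 | P0:O(51), P1:S(51) | bus: none
[14] P0: load  L2 | P0:S(64), P1:O(64) | bus: BusRd
[15] P0: store L0 := 35 | P0:M(35), P1:I | bus: BusUpgr
[16] P0: load  L0 | P0:M(35), P1:I | bus: none
[17] P0: load  L1 | P0:S(63), P1:O(63) | bus: BusRd
[18] P0: load  L0 | P0:M(35), P1:I | bus: none
[19] P1: load  L0 | P0:O(35), P1:S(35) | bus: BusRd
[20] P0: store L2 := 63 | P0:M(63), P1:I | bus: BusUpgr,Flush
[21] P1: load  L0 | P0:O(35), P1:S(35) | bus: none
[22] P1: store L0 := 62 | P0:I, P1:M(62) | bus: BusUpgr,Flush
[23] P0: store L2 := 49 | P0:M(49), P1:I | bus: none
[24] P0: store L0 := 48 | P0:M(48), P1:I | bus: BusRdX,Flush
[25] P1: load  L0 | P0:O(48), P1:S(48) | bus: BusRd
[26] P1: store L0 := 86 | P0:I, P1:M(86) | bus: BusUpgr,Flush
[27] P1: store L1 := 23 | P0:I, P1:M(23) | bus: BusUpgr
[28] P0: store L0 := 91 | P0:M(91), P1:I | bus: BusRdX,Flush
[29] P0: load  L0 | P0:M(91), P1:I | bus: none

bus = BusRdX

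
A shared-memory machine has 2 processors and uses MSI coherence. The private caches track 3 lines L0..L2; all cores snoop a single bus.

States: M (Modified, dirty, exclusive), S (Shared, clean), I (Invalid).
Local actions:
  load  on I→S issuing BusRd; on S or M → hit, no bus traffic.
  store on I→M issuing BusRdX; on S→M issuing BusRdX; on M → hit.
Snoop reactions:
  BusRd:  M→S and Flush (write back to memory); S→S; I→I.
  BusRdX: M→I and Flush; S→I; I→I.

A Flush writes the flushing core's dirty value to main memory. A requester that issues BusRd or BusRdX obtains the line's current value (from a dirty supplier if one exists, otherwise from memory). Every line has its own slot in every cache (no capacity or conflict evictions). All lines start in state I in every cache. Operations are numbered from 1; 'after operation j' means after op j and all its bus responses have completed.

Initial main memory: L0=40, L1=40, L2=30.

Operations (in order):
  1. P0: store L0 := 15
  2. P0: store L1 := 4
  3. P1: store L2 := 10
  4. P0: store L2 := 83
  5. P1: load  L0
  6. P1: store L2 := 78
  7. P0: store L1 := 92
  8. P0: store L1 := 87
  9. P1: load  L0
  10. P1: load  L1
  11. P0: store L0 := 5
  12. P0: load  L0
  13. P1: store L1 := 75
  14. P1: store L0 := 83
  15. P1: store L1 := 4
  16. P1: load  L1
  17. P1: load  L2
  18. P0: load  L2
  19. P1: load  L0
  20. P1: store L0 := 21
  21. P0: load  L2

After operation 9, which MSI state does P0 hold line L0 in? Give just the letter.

  op1 P0: store L0 := 15 → M/I on L0; bus BusRdX; mem=40
  op2 P0: store L1 := 4 → M/I on L1; bus BusRdX; mem=40
  op3 P1: store L2 := 10 → I/M on L2; bus BusRdX; mem=30
  op4 P0: store L2 := 83 → M/I on L2; bus BusRdX Flush; mem=10
  op5 P1: load  L0 → S/S on L0; bus BusRd Flush; mem=15
  op6 P1: store L2 := 78 → I/M on L2; bus BusRdX Flush; mem=83
  op7 P0: store L1 := 92 → M/I on L1; bus (none); mem=40
  op8 P0: store L1 := 87 → M/I on L1; bus (none); mem=40
  op9 P1: load  L0 → S/S on L0; bus (none); mem=15
  op10 P1: load  L1 → S/S on L1; bus BusRd Flush; mem=87
  op11 P0: store L0 := 5 → M/I on L0; bus BusRdX; mem=15
  op12 P0: load  L0 → M/I on L0; bus (none); mem=15
  op13 P1: store L1 := 75 → I/M on L1; bus BusRdX; mem=87
  op14 P1: store L0 := 83 → I/M on L0; bus BusRdX Flush; mem=5
  op15 P1: store L1 := 4 → I/M on L1; bus (none); mem=87
  op16 P1: load  L1 → I/M on L1; bus (none); mem=87
  op17 P1: load  L2 → I/M on L2; bus (none); mem=83
  op18 P0: load  L2 → S/S on L2; bus BusRd Flush; mem=78
  op19 P1: load  L0 → I/M on L0; bus (none); mem=5
  op20 P1: store L0 := 21 → I/M on L0; bus (none); mem=5
  op21 P0: load  L2 → S/S on L2; bus (none); mem=78

state = S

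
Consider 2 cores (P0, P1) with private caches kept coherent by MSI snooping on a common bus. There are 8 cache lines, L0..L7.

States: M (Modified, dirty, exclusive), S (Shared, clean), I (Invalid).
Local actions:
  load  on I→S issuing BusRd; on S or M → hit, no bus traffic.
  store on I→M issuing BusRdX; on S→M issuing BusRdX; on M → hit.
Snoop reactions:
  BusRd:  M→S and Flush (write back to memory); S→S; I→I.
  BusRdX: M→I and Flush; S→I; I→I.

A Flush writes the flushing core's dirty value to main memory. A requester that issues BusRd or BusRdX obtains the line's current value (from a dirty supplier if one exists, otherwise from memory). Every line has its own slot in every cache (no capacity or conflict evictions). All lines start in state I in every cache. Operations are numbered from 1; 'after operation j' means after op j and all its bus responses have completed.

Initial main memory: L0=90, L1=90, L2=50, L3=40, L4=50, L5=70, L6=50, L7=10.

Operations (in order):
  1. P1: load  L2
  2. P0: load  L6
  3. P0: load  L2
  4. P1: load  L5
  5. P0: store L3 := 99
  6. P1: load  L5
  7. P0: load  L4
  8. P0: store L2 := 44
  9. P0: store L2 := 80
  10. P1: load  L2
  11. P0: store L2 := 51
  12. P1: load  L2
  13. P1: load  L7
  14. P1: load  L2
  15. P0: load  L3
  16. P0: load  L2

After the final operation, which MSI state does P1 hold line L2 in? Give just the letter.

state = S

1. P1: load  L2  bus=[BusRd]  L2: P0=I P1=S  mem[L2]=50
2. P0: load  L6  bus=[BusRd]  L6: P0=S P1=I  mem[L6]=50
3. P0: load  L2  bus=[BusRd]  L2: P0=S P1=S  mem[L2]=50
4. P1: load  L5  bus=[BusRd]  L5: P0=I P1=S  mem[L5]=70
5. P0: store L3 := 99  bus=[BusRdX]  L3: P0=M P1=I  mem[L3]=40
6. P1: load  L5  bus=[-]  L5: P0=I P1=S  mem[L5]=70
7. P0: load  L4  bus=[BusRd]  L4: P0=S P1=I  mem[L4]=50
8. P0: store L2 := 44  bus=[BusRdX]  L2: P0=M P1=I  mem[L2]=50
9. P0: store L2 := 80  bus=[-]  L2: P0=M P1=I  mem[L2]=50
10. P1: load  L2  bus=[BusRd,Flush]  L2: P0=S P1=S  mem[L2]=80
11. P0: store L2 := 51  bus=[BusRdX]  L2: P0=M P1=I  mem[L2]=80
12. P1: load  L2  bus=[BusRd,Flush]  L2: P0=S P1=S  mem[L2]=51
13. P1: load  L7  bus=[BusRd]  L7: P0=I P1=S  mem[L7]=10
14. P1: load  L2  bus=[-]  L2: P0=S P1=S  mem[L2]=51
15. P0: load  L3  bus=[-]  L3: P0=M P1=I  mem[L3]=40
16. P0: load  L2  bus=[-]  L2: P0=S P1=S  mem[L2]=51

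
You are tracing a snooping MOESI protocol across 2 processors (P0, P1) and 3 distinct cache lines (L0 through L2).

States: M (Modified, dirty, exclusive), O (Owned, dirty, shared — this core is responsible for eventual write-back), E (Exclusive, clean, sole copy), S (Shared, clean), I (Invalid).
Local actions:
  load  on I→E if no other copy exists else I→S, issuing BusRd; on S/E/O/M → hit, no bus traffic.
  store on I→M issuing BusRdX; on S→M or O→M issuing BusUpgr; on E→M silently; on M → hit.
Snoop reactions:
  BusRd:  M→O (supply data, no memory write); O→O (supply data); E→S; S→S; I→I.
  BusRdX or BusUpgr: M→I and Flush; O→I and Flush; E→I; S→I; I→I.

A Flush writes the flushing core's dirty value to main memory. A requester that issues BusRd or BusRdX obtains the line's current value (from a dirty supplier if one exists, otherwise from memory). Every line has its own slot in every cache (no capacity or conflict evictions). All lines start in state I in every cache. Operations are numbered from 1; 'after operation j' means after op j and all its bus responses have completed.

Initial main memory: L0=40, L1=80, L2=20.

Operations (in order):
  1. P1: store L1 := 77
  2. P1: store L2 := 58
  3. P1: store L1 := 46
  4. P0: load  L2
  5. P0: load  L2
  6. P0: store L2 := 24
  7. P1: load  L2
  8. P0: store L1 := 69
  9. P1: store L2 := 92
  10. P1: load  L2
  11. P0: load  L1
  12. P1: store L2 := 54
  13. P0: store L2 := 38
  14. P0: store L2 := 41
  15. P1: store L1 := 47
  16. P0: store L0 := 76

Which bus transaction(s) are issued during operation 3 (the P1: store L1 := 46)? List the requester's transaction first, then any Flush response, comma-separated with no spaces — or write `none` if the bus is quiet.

bus = none

step 1: P1: store L1 := 77  ⟶  IM  (L1)  txn=BusRdX  M[L1]=80
step 2: P1: store L2 := 58  ⟶  IM  (L2)  txn=BusRdX  M[L2]=20
step 3: P1: store L1 := 46  ⟶  IM  (L1)  txn=∅  M[L1]=80
step 4: P0: load  L2  ⟶  SO  (L2)  txn=BusRd  M[L2]=20
step 5: P0: load  L2  ⟶  SO  (L2)  txn=∅  M[L2]=20
step 6: P0: store L2 := 24  ⟶  MI  (L2)  txn=BusUpgr+Flush  M[L2]=58
step 7: P1: load  L2  ⟶  OS  (L2)  txn=BusRd  M[L2]=58
step 8: P0: store L1 := 69  ⟶  MI  (L1)  txn=BusRdX+Flush  M[L1]=46
step 9: P1: store L2 := 92  ⟶  IM  (L2)  txn=BusUpgr+Flush  M[L2]=24
step 10: P1: load  L2  ⟶  IM  (L2)  txn=∅  M[L2]=24
step 11: P0: load  L1  ⟶  MI  (L1)  txn=∅  M[L1]=46
step 12: P1: store L2 := 54  ⟶  IM  (L2)  txn=∅  M[L2]=24
step 13: P0: store L2 := 38  ⟶  MI  (L2)  txn=BusRdX+Flush  M[L2]=54
step 14: P0: store L2 := 41  ⟶  MI  (L2)  txn=∅  M[L2]=54
step 15: P1: store L1 := 47  ⟶  IM  (L1)  txn=BusRdX+Flush  M[L1]=69
step 16: P0: store L0 := 76  ⟶  MI  (L0)  txn=BusRdX  M[L0]=40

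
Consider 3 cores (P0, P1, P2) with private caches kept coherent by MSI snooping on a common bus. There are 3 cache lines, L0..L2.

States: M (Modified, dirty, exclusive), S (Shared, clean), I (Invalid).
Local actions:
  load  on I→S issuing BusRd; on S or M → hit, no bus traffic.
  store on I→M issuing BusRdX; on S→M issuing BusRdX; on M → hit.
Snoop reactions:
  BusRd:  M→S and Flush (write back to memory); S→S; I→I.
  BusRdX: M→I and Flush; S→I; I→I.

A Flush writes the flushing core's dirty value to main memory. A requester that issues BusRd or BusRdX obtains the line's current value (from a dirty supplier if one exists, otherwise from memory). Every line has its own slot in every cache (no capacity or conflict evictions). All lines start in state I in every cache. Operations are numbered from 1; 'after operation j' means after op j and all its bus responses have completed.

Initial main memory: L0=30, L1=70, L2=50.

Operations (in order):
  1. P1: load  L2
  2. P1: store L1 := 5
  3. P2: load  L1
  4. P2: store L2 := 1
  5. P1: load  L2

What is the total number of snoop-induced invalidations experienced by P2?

1. P1: load  L2  bus=[BusRd]  L2: P0=I P1=S P2=I  mem[L2]=50
2. P1: store L1 := 5  bus=[BusRdX]  L1: P0=I P1=M P2=I  mem[L1]=70
3. P2: load  L1  bus=[BusRd,Flush]  L1: P0=I P1=S P2=S  mem[L1]=5
4. P2: store L2 := 1  bus=[BusRdX]  L2: P0=I P1=I P2=M  mem[L2]=50
5. P1: load  L2  bus=[BusRd,Flush]  L2: P0=I P1=S P2=S  mem[L2]=1

invalidations = 0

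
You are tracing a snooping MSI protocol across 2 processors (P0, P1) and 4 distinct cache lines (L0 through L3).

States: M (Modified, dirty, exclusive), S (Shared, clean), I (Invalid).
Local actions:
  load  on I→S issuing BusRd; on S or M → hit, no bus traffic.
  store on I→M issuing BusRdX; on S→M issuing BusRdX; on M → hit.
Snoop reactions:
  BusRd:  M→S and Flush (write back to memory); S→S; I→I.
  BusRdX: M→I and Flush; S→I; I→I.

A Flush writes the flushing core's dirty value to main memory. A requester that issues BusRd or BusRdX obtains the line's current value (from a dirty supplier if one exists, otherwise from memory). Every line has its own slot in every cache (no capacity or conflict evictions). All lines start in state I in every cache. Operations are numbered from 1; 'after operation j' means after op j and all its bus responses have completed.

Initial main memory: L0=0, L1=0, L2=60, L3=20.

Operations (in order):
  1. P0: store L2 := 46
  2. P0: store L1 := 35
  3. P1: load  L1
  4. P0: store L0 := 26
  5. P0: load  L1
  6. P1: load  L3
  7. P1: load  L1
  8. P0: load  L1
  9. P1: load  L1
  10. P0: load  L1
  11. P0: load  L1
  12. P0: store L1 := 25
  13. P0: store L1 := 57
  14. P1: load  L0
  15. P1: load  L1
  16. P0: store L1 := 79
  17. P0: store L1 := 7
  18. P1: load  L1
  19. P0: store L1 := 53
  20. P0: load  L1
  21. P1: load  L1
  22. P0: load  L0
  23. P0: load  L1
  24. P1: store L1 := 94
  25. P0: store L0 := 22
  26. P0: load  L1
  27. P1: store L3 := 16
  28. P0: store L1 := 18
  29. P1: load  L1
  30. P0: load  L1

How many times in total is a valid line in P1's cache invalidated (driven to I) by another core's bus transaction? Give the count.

invalidations = 5

[1] P0: store L2 := 46 | P0:M(46), P1:I | bus: BusRdX
[2] P0: store L1 := 35 | P0:M(35), P1:I | bus: BusRdX
[3] P1: load  L1 | P0:S(35), P1:S(35) | bus: BusRd,Flush
[4] P0: store L0 := 26 | P0:M(26), P1:I | bus: BusRdX
[5] P0: load  L1 | P0:S(35), P1:S(35) | bus: none
[6] P1: load  L3 | P0:I, P1:S(20) | bus: BusRd
[7] P1: load  L1 | P0:S(35), P1:S(35) | bus: none
[8] P0: load  L1 | P0:S(35), P1:S(35) | bus: none
[9] P1: load  L1 | P0:S(35), P1:S(35) | bus: none
[10] P0: load  L1 | P0:S(35), P1:S(35) | bus: none
[11] P0: load  L1 | P0:S(35), P1:S(35) | bus: none
[12] P0: store L1 := 25 | P0:M(25), P1:I | bus: BusRdX
[13] P0: store L1 := 57 | P0:M(57), P1:I | bus: none
[14] P1: load  L0 | P0:S(26), P1:S(26) | bus: BusRd,Flush
[15] P1: load  L1 | P0:S(57), P1:S(57) | bus: BusRd,Flush
[16] P0: store L1 := 79 | P0:M(79), P1:I | bus: BusRdX
[17] P0: store L1 := 7 | P0:M(7), P1:I | bus: none
[18] P1: load  L1 | P0:S(7), P1:S(7) | bus: BusRd,Flush
[19] P0: store L1 := 53 | P0:M(53), P1:I | bus: BusRdX
[20] P0: load  L1 | P0:M(53), P1:I | bus: none
[21] P1: load  L1 | P0:S(53), P1:S(53) | bus: BusRd,Flush
[22] P0: load  L0 | P0:S(26), P1:S(26) | bus: none
[23] P0: load  L1 | P0:S(53), P1:S(53) | bus: none
[24] P1: store L1 := 94 | P0:I, P1:M(94) | bus: BusRdX
[25] P0: store L0 := 22 | P0:M(22), P1:I | bus: BusRdX
[26] P0: load  L1 | P0:S(94), P1:S(94) | bus: BusRd,Flush
[27] P1: store L3 := 16 | P0:I, P1:M(16) | bus: BusRdX
[28] P0: store L1 := 18 | P0:M(18), P1:I | bus: BusRdX
[29] P1: load  L1 | P0:S(18), P1:S(18) | bus: BusRd,Flush
[30] P0: load  L1 | P0:S(18), P1:S(18) | bus: none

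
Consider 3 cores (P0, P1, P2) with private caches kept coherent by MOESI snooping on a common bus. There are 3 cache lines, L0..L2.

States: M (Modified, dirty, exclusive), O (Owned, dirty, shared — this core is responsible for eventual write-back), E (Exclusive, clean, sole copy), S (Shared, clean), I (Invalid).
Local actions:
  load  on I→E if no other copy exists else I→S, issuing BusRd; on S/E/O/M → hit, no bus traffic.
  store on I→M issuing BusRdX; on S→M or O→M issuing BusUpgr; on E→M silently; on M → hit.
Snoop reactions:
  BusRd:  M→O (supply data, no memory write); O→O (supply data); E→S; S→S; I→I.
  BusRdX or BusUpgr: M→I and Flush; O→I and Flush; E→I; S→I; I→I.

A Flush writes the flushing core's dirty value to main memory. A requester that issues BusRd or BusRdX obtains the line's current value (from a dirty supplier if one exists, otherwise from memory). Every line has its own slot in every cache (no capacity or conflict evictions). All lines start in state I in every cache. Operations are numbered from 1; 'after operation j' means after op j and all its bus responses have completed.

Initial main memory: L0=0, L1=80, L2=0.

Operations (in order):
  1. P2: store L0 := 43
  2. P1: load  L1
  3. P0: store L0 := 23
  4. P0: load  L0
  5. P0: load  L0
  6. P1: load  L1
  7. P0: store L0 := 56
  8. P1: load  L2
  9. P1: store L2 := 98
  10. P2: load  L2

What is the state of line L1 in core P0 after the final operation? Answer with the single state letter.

state = I

step 1: P2: store L0 := 43  ⟶  IIM  (L0)  txn=BusRdX  M[L0]=0
step 2: P1: load  L1  ⟶  IEI  (L1)  txn=BusRd  M[L1]=80
step 3: P0: store L0 := 23  ⟶  MII  (L0)  txn=BusRdX+Flush  M[L0]=43
step 4: P0: load  L0  ⟶  MII  (L0)  txn=∅  M[L0]=43
step 5: P0: load  L0  ⟶  MII  (L0)  txn=∅  M[L0]=43
step 6: P1: load  L1  ⟶  IEI  (L1)  txn=∅  M[L1]=80
step 7: P0: store L0 := 56  ⟶  MII  (L0)  txn=∅  M[L0]=43
step 8: P1: load  L2  ⟶  IEI  (L2)  txn=BusRd  M[L2]=0
step 9: P1: store L2 := 98  ⟶  IMI  (L2)  txn=∅  M[L2]=0
step 10: P2: load  L2  ⟶  IOS  (L2)  txn=BusRd  M[L2]=0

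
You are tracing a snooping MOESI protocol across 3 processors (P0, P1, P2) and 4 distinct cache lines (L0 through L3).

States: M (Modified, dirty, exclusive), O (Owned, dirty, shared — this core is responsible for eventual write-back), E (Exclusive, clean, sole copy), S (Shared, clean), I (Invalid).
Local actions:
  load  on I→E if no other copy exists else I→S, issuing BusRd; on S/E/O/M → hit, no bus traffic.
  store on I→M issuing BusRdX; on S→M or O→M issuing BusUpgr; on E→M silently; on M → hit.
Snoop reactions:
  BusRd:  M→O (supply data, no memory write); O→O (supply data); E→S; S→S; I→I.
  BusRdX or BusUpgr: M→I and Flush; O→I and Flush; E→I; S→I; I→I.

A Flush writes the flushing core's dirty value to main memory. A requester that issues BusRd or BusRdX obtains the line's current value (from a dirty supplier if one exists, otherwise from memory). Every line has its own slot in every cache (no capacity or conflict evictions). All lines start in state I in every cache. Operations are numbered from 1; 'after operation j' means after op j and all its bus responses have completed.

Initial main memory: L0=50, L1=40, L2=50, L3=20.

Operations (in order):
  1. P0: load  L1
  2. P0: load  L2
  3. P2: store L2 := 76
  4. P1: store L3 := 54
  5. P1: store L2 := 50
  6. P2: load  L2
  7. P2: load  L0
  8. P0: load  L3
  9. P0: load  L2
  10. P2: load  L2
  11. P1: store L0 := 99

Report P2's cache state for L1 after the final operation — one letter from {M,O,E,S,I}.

state = I

  op1 P0: load  L1 → E/I/I on L1; bus BusRd; mem=40
  op2 P0: load  L2 → E/I/I on L2; bus BusRd; mem=50
  op3 P2: store L2 := 76 → I/I/M on L2; bus BusRdX; mem=50
  op4 P1: store L3 := 54 → I/M/I on L3; bus BusRdX; mem=20
  op5 P1: store L2 := 50 → I/M/I on L2; bus BusRdX Flush; mem=76
  op6 P2: load  L2 → I/O/S on L2; bus BusRd; mem=76
  op7 P2: load  L0 → I/I/E on L0; bus BusRd; mem=50
  op8 P0: load  L3 → S/O/I on L3; bus BusRd; mem=20
  op9 P0: load  L2 → S/O/S on L2; bus BusRd; mem=76
  op10 P2: load  L2 → S/O/S on L2; bus (none); mem=76
  op11 P1: store L0 := 99 → I/M/I on L0; bus BusRdX; mem=50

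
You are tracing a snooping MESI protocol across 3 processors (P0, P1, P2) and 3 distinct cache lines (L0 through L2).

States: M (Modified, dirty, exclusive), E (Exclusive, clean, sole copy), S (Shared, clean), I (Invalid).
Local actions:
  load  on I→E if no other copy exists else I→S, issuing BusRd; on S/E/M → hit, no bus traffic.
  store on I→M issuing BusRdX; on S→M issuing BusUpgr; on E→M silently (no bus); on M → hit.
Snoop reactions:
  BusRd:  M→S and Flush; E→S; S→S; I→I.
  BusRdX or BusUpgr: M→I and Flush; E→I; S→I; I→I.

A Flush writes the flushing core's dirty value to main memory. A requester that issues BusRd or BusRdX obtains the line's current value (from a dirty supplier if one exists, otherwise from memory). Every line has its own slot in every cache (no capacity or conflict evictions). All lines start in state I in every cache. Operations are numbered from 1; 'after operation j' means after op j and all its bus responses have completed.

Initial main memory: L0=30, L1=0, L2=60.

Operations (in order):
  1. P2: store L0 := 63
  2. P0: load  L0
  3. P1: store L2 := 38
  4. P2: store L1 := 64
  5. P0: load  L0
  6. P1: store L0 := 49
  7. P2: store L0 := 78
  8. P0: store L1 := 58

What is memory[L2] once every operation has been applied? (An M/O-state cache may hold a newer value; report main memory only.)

1. P2: store L0 := 63  bus=[BusRdX]  L0: P0=I P1=I P2=M  mem[L0]=30
2. P0: load  L0  bus=[BusRd,Flush]  L0: P0=S P1=I P2=S  mem[L0]=63
3. P1: store L2 := 38  bus=[BusRdX]  L2: P0=I P1=M P2=I  mem[L2]=60
4. P2: store L1 := 64  bus=[BusRdX]  L1: P0=I P1=I P2=M  mem[L1]=0
5. P0: load  L0  bus=[-]  L0: P0=S P1=I P2=S  mem[L0]=63
6. P1: store L0 := 49  bus=[BusRdX]  L0: P0=I P1=M P2=I  mem[L0]=63
7. P2: store L0 := 78  bus=[BusRdX,Flush]  L0: P0=I P1=I P2=M  mem[L0]=49
8. P0: store L1 := 58  bus=[BusRdX,Flush]  L1: P0=M P1=I P2=I  mem[L1]=64

memory[L2] = 60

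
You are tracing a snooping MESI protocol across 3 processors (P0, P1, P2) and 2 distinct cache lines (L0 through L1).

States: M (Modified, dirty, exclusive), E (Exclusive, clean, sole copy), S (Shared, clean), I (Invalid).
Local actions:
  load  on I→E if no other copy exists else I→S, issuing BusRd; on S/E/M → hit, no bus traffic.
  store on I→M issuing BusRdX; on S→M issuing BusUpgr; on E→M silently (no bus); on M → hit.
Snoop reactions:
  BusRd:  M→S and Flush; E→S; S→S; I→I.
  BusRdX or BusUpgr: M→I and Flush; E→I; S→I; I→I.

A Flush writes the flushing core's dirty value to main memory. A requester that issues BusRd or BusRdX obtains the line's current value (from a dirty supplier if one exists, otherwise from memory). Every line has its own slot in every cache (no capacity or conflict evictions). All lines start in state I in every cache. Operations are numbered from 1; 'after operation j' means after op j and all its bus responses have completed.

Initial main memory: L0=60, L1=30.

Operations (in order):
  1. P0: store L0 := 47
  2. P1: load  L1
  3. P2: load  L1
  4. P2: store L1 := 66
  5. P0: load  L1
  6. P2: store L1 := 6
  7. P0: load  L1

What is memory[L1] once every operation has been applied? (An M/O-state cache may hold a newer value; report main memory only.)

memory[L1] = 6

[1] P0: store L0 := 47 | P0:M(47), P1:I, P2:I | bus: BusRdX
[2] P1: load  L1 | P0:I, P1:E(30), P2:I | bus: BusRd
[3] P2: load  L1 | P0:I, P1:S(30), P2:S(30) | bus: BusRd
[4] P2: store L1 := 66 | P0:I, P1:I, P2:M(66) | bus: BusUpgr
[5] P0: load  L1 | P0:S(66), P1:I, P2:S(66) | bus: BusRd,Flush
[6] P2: store L1 := 6 | P0:I, P1:I, P2:M(6) | bus: BusUpgr
[7] P0: load  L1 | P0:S(6), P1:I, P2:S(6) | bus: BusRd,Flush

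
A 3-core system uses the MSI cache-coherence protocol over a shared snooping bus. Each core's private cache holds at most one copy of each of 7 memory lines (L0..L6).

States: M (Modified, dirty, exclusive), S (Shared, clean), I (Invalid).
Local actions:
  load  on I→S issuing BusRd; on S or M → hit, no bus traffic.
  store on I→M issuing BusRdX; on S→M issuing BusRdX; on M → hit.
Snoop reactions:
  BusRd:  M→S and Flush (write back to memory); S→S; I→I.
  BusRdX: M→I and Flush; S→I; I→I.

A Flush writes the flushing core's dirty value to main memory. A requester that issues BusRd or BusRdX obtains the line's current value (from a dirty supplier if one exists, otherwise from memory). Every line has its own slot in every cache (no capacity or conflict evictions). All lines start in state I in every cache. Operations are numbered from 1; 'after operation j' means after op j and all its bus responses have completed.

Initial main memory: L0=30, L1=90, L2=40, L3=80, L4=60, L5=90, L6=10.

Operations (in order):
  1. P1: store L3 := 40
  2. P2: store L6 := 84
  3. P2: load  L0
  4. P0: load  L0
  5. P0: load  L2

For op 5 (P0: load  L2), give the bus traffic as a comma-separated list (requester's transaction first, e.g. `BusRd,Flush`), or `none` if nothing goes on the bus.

  op1 P1: store L3 := 40 → I/M/I on L3; bus BusRdX; mem=80
  op2 P2: store L6 := 84 → I/I/M on L6; bus BusRdX; mem=10
  op3 P2: load  L0 → I/I/S on L0; bus BusRd; mem=30
  op4 P0: load  L0 → S/I/S on L0; bus BusRd; mem=30
  op5 P0: load  L2 → S/I/I on L2; bus BusRd; mem=40

bus = BusRd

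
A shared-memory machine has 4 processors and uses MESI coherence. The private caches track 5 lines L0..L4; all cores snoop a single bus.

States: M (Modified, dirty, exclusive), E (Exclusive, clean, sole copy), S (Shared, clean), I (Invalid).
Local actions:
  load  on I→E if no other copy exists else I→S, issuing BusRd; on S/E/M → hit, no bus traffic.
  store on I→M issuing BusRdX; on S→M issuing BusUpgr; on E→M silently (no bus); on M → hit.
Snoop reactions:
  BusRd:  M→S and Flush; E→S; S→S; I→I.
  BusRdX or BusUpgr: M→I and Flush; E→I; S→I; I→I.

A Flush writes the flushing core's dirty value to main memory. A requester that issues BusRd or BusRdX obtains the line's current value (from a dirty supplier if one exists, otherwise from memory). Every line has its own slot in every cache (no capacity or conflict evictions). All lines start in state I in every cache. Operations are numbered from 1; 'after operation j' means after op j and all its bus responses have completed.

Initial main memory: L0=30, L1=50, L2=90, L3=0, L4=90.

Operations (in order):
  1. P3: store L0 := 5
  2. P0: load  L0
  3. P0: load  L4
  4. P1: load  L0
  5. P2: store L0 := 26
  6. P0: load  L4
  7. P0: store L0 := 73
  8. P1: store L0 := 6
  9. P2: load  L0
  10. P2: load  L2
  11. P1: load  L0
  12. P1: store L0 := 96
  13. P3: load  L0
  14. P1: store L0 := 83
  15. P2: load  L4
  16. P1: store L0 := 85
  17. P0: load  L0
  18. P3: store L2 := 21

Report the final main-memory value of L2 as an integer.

memory[L2] = 90

  op1 P3: store L0 := 5 → I/I/I/M on L0; bus BusRdX; mem=30
  op2 P0: load  L0 → S/I/I/S on L0; bus BusRd Flush; mem=5
  op3 P0: load  L4 → E/I/I/I on L4; bus BusRd; mem=90
  op4 P1: load  L0 → S/S/I/S on L0; bus BusRd; mem=5
  op5 P2: store L0 := 26 → I/I/M/I on L0; bus BusRdX; mem=5
  op6 P0: load  L4 → E/I/I/I on L4; bus (none); mem=90
  op7 P0: store L0 := 73 → M/I/I/I on L0; bus BusRdX Flush; mem=26
  op8 P1: store L0 := 6 → I/M/I/I on L0; bus BusRdX Flush; mem=73
  op9 P2: load  L0 → I/S/S/I on L0; bus BusRd Flush; mem=6
  op10 P2: load  L2 → I/I/E/I on L2; bus BusRd; mem=90
  op11 P1: load  L0 → I/S/S/I on L0; bus (none); mem=6
  op12 P1: store L0 := 96 → I/M/I/I on L0; bus BusUpgr; mem=6
  op13 P3: load  L0 → I/S/I/S on L0; bus BusRd Flush; mem=96
  op14 P1: store L0 := 83 → I/M/I/I on L0; bus BusUpgr; mem=96
  op15 P2: load  L4 → S/I/S/I on L4; bus BusRd; mem=90
  op16 P1: store L0 := 85 → I/M/I/I on L0; bus (none); mem=96
  op17 P0: load  L0 → S/S/I/I on L0; bus BusRd Flush; mem=85
  op18 P3: store L2 := 21 → I/I/I/M on L2; bus BusRdX; mem=90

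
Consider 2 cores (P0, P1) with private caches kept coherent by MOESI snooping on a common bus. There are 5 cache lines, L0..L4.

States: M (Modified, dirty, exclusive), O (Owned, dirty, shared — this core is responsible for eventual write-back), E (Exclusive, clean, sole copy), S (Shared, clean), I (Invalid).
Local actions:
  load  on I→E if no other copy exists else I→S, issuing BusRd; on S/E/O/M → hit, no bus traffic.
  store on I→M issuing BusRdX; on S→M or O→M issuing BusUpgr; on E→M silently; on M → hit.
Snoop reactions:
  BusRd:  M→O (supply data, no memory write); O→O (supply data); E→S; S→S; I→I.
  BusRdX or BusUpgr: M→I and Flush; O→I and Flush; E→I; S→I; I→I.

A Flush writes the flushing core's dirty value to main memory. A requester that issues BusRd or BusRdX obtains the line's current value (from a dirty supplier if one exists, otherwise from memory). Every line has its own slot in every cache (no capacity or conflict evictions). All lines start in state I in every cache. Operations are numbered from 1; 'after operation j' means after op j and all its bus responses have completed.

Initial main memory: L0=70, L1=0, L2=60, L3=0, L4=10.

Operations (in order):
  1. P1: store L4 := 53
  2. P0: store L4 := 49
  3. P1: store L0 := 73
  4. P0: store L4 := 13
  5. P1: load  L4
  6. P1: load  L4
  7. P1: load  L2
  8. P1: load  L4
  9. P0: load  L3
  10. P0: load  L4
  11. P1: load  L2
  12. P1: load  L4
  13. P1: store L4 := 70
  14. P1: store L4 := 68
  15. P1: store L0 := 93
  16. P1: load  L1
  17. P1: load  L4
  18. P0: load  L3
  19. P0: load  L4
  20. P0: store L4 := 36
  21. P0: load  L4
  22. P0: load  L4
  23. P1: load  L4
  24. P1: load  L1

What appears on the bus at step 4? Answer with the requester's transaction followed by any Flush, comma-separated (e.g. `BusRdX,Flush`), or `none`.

bus = none

step 1: P1: store L4 := 53  ⟶  IM  (L4)  txn=BusRdX  M[L4]=10
step 2: P0: store L4 := 49  ⟶  MI  (L4)  txn=BusRdX+Flush  M[L4]=53
step 3: P1: store L0 := 73  ⟶  IM  (L0)  txn=BusRdX  M[L0]=70
step 4: P0: store L4 := 13  ⟶  MI  (L4)  txn=∅  M[L4]=53
step 5: P1: load  L4  ⟶  OS  (L4)  txn=BusRd  M[L4]=53
step 6: P1: load  L4  ⟶  OS  (L4)  txn=∅  M[L4]=53
step 7: P1: load  L2  ⟶  IE  (L2)  txn=BusRd  M[L2]=60
step 8: P1: load  L4  ⟶  OS  (L4)  txn=∅  M[L4]=53
step 9: P0: load  L3  ⟶  EI  (L3)  txn=BusRd  M[L3]=0
step 10: P0: load  L4  ⟶  OS  (L4)  txn=∅  M[L4]=53
step 11: P1: load  L2  ⟶  IE  (L2)  txn=∅  M[L2]=60
step 12: P1: load  L4  ⟶  OS  (L4)  txn=∅  M[L4]=53
step 13: P1: store L4 := 70  ⟶  IM  (L4)  txn=BusUpgr+Flush  M[L4]=13
step 14: P1: store L4 := 68  ⟶  IM  (L4)  txn=∅  M[L4]=13
step 15: P1: store L0 := 93  ⟶  IM  (L0)  txn=∅  M[L0]=70
step 16: P1: load  L1  ⟶  IE  (L1)  txn=BusRd  M[L1]=0
step 17: P1: load  L4  ⟶  IM  (L4)  txn=∅  M[L4]=13
step 18: P0: load  L3  ⟶  EI  (L3)  txn=∅  M[L3]=0
step 19: P0: load  L4  ⟶  SO  (L4)  txn=BusRd  M[L4]=13
step 20: P0: store L4 := 36  ⟶  MI  (L4)  txn=BusUpgr+Flush  M[L4]=68
step 21: P0: load  L4  ⟶  MI  (L4)  txn=∅  M[L4]=68
step 22: P0: load  L4  ⟶  MI  (L4)  txn=∅  M[L4]=68
step 23: P1: load  L4  ⟶  OS  (L4)  txn=BusRd  M[L4]=68
step 24: P1: load  L1  ⟶  IE  (L1)  txn=∅  M[L1]=0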